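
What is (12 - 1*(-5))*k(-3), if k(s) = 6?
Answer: 102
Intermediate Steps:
(12 - 1*(-5))*k(-3) = (12 - 1*(-5))*6 = (12 + 5)*6 = 17*6 = 102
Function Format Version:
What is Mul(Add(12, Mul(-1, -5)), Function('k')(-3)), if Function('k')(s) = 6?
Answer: 102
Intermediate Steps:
Mul(Add(12, Mul(-1, -5)), Function('k')(-3)) = Mul(Add(12, Mul(-1, -5)), 6) = Mul(Add(12, 5), 6) = Mul(17, 6) = 102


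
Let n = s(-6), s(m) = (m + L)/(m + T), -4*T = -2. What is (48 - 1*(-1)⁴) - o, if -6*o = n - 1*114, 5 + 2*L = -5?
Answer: 85/3 ≈ 28.333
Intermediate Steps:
L = -5 (L = -5/2 + (½)*(-5) = -5/2 - 5/2 = -5)
T = ½ (T = -¼*(-2) = ½ ≈ 0.50000)
s(m) = (-5 + m)/(½ + m) (s(m) = (m - 5)/(m + ½) = (-5 + m)/(½ + m))
n = 2 (n = 2*(-5 - 6)/(1 + 2*(-6)) = 2*(-11)/(1 - 12) = 2*(-11)/(-11) = 2*(-1/11)*(-11) = 2)
o = 56/3 (o = -(2 - 1*114)/6 = -(2 - 114)/6 = -⅙*(-112) = 56/3 ≈ 18.667)
(48 - 1*(-1)⁴) - o = (48 - 1*(-1)⁴) - 1*56/3 = (48 - 1*1) - 56/3 = (48 - 1) - 56/3 = 47 - 56/3 = 85/3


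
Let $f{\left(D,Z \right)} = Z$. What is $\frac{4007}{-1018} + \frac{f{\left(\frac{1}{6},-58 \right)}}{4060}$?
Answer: $- \frac{70377}{17815} \approx -3.9504$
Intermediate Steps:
$\frac{4007}{-1018} + \frac{f{\left(\frac{1}{6},-58 \right)}}{4060} = \frac{4007}{-1018} - \frac{58}{4060} = 4007 \left(- \frac{1}{1018}\right) - \frac{1}{70} = - \frac{4007}{1018} - \frac{1}{70} = - \frac{70377}{17815}$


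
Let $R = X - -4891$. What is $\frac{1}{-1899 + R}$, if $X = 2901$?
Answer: $\frac{1}{5893} \approx 0.00016969$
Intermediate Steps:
$R = 7792$ ($R = 2901 - -4891 = 2901 + 4891 = 7792$)
$\frac{1}{-1899 + R} = \frac{1}{-1899 + 7792} = \frac{1}{5893}$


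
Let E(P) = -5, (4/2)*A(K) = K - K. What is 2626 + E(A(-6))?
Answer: 2621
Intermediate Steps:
A(K) = 0 (A(K) = (K - K)/2 = (1/2)*0 = 0)
2626 + E(A(-6)) = 2626 - 5 = 2621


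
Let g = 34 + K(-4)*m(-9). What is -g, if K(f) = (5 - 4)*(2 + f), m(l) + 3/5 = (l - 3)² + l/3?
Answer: 1234/5 ≈ 246.80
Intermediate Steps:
m(l) = -⅗ + (-3 + l)² + l/3 (m(l) = -⅗ + ((l - 3)² + l/3) = -⅗ + ((-3 + l)² + l*(⅓)) = -⅗ + ((-3 + l)² + l/3) = -⅗ + (-3 + l)² + l/3)
K(f) = 2 + f (K(f) = 1*(2 + f) = 2 + f)
g = -1234/5 (g = 34 + (2 - 4)*(42/5 + (-9)² - 17/3*(-9)) = 34 - 2*(42/5 + 81 + 51) = 34 - 2*702/5 = 34 - 1404/5 = -1234/5 ≈ -246.80)
-g = -1*(-1234/5) = 1234/5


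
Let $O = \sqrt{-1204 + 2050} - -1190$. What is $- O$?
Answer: $-1190 - 3 \sqrt{94} \approx -1219.1$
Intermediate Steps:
$O = 1190 + 3 \sqrt{94}$ ($O = \sqrt{846} + 1190 = 3 \sqrt{94} + 1190 = 1190 + 3 \sqrt{94} \approx 1219.1$)
$- O = - (1190 + 3 \sqrt{94}) = -1190 - 3 \sqrt{94}$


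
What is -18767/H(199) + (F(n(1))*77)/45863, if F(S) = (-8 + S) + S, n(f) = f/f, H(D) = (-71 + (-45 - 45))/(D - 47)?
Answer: 18689712230/1054849 ≈ 17718.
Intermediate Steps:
H(D) = -161/(-47 + D) (H(D) = (-71 - 90)/(-47 + D) = -161/(-47 + D))
n(f) = 1
F(S) = -8 + 2*S
-18767/H(199) + (F(n(1))*77)/45863 = -18767/((-161/(-47 + 199))) + ((-8 + 2*1)*77)/45863 = -18767/((-161/152)) + ((-8 + 2)*77)*(1/45863) = -18767/((-161*1/152)) - 6*77*(1/45863) = -18767/(-161/152) - 462*1/45863 = -18767*(-152/161) - 462/45863 = 407512/23 - 462/45863 = 18689712230/1054849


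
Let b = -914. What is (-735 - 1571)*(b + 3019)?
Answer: -4854130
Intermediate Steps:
(-735 - 1571)*(b + 3019) = (-735 - 1571)*(-914 + 3019) = -2306*2105 = -4854130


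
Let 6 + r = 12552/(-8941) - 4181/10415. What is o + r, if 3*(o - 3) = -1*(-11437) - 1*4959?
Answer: 601892277332/279361545 ≈ 2154.5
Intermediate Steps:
o = 6487/3 (o = 3 + (-1*(-11437) - 1*4959)/3 = 3 + (11437 - 4959)/3 = 3 + (⅓)*6478 = 3 + 6478/3 = 6487/3 ≈ 2162.3)
r = -726834491/93120515 (r = -6 + (12552/(-8941) - 4181/10415) = -6 + (12552*(-1/8941) - 4181*1/10415) = -6 + (-12552/8941 - 4181/10415) = -6 - 168111401/93120515 = -726834491/93120515 ≈ -7.8053)
o + r = 6487/3 - 726834491/93120515 = 601892277332/279361545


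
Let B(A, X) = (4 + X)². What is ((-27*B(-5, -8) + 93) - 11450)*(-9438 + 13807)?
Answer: -51506141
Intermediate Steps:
((-27*B(-5, -8) + 93) - 11450)*(-9438 + 13807) = ((-27*(4 - 8)² + 93) - 11450)*(-9438 + 13807) = ((-27*(-4)² + 93) - 11450)*4369 = ((-27*16 + 93) - 11450)*4369 = ((-432 + 93) - 11450)*4369 = (-339 - 11450)*4369 = -11789*4369 = -51506141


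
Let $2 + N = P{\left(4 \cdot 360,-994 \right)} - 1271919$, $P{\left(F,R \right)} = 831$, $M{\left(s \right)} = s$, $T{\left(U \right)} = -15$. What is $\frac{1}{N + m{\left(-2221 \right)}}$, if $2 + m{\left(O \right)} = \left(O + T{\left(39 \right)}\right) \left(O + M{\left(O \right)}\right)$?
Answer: $\frac{1}{8661220} \approx 1.1546 \cdot 10^{-7}$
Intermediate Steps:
$m{\left(O \right)} = -2 + 2 O \left(-15 + O\right)$ ($m{\left(O \right)} = -2 + \left(O - 15\right) \left(O + O\right) = -2 + \left(-15 + O\right) 2 O = -2 + 2 O \left(-15 + O\right)$)
$N = -1271090$ ($N = -2 + \left(831 - 1271919\right) = -2 - 1271088 = -1271090$)
$\frac{1}{N + m{\left(-2221 \right)}} = \frac{1}{-1271090 - \left(-66628 - 9865682\right)} = \frac{1}{-1271090 + \left(-2 + 66630 + 2 \cdot 4932841\right)} = \frac{1}{-1271090 + \left(-2 + 66630 + 9865682\right)} = \frac{1}{-1271090 + 9932310} = \frac{1}{8661220}$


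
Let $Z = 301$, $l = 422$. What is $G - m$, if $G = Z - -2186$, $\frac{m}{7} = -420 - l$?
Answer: $8381$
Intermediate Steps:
$m = -5894$ ($m = 7 \left(-420 - 422\right) = 7 \left(-842\right) = -5894$)
$G = 2487$ ($G = 301 - -2186 = 301 + 2186 = 2487$)
$G - m = 2487 - -5894 = 2487 + 5894 = 8381$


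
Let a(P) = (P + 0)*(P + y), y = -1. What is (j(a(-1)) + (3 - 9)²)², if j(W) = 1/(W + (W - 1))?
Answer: 11881/9 ≈ 1320.1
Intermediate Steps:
a(P) = P*(-1 + P) (a(P) = (P + 0)*(P - 1) = P*(-1 + P))
j(W) = 1/(-1 + 2*W) (j(W) = 1/(W + (-1 + W)) = 1/(-1 + 2*W))
(j(a(-1)) + (3 - 9)²)² = (1/(-1 + 2*(-(-1 - 1))) + (3 - 9)²)² = (1/(-1 + 2*(-1*(-2))) + (-6)²)² = (1/(-1 + 2*2) + 36)² = (1/(-1 + 4) + 36)² = (1/3 + 36)² = (⅓ + 36)² = (109/3)² = 11881/9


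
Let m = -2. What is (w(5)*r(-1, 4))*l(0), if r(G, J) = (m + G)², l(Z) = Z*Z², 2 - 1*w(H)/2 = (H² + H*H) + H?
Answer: 0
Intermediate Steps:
w(H) = 4 - 4*H² - 2*H (w(H) = 4 - 2*((H² + H*H) + H) = 4 - 2*((H² + H²) + H) = 4 - 2*(2*H² + H) = 4 - 2*(H + 2*H²) = 4 + (-4*H² - 2*H) = 4 - 4*H² - 2*H)
l(Z) = Z³
r(G, J) = (-2 + G)²
(w(5)*r(-1, 4))*l(0) = ((4 - 4*5² - 2*5)*(-2 - 1)²)*0³ = ((4 - 4*25 - 10)*(-3)²)*0 = ((4 - 100 - 10)*9)*0 = -106*9*0 = -954*0 = 0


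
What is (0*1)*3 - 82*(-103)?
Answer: 8446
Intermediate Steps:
(0*1)*3 - 82*(-103) = 0*3 + 8446 = 0 + 8446 = 8446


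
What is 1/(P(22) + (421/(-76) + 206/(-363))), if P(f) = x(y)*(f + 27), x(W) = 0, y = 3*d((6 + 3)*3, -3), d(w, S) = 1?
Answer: -27588/168479 ≈ -0.16375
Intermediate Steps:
y = 3 (y = 3*1 = 3)
P(f) = 0 (P(f) = 0*(f + 27) = 0*(27 + f) = 0)
1/(P(22) + (421/(-76) + 206/(-363))) = 1/(0 + (421/(-76) + 206/(-363))) = 1/(0 + (421*(-1/76) + 206*(-1/363))) = 1/(0 + (-421/76 - 206/363)) = 1/(0 - 168479/27588) = 1/(-168479/27588) = -27588/168479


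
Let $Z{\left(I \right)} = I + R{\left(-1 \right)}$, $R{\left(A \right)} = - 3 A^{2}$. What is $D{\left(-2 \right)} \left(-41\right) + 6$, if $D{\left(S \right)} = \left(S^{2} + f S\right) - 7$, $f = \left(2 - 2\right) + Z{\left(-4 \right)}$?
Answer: $-445$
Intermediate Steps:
$Z{\left(I \right)} = -3 + I$ ($Z{\left(I \right)} = I - 3 \left(-1\right)^{2} = I - 3 = -3 + I$)
$f = -7$ ($f = \left(2 - 2\right) - 7 = 0 - 7 = -7$)
$D{\left(S \right)} = -7 + S^{2} - 7 S$ ($D{\left(S \right)} = \left(S^{2} - 7 S\right) - 7 = -7 + S^{2} - 7 S$)
$D{\left(-2 \right)} \left(-41\right) + 6 = \left(-7 + \left(-2\right)^{2} - -14\right) \left(-41\right) + 6 = \left(-7 + 4 + 14\right) \left(-41\right) + 6 = 11 \left(-41\right) + 6 = -451 + 6 = -445$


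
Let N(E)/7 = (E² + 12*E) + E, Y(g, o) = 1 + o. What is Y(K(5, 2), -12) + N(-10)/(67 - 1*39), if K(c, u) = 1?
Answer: -37/2 ≈ -18.500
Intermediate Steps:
N(E) = 7*E² + 91*E (N(E) = 7*((E² + 12*E) + E) = 7*(E² + 13*E) = 7*E² + 91*E)
Y(K(5, 2), -12) + N(-10)/(67 - 1*39) = (1 - 12) + (7*(-10)*(13 - 10))/(67 - 1*39) = -11 + (7*(-10)*3)/(67 - 39) = -11 - 210/28 = -11 - 210*1/28 = -11 - 15/2 = -37/2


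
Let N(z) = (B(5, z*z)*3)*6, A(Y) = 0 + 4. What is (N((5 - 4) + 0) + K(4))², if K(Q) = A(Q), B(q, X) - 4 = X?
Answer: 8836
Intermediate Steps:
B(q, X) = 4 + X
A(Y) = 4
K(Q) = 4
N(z) = 72 + 18*z² (N(z) = ((4 + z*z)*3)*6 = ((4 + z²)*3)*6 = (12 + 3*z²)*6 = 72 + 18*z²)
(N((5 - 4) + 0) + K(4))² = ((72 + 18*((5 - 4) + 0)²) + 4)² = ((72 + 18*(1 + 0)²) + 4)² = ((72 + 18*1²) + 4)² = ((72 + 18*1) + 4)² = ((72 + 18) + 4)² = (90 + 4)² = 94² = 8836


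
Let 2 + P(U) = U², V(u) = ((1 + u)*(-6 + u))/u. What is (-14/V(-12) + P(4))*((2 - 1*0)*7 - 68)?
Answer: -8820/11 ≈ -801.82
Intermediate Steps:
V(u) = (1 + u)*(-6 + u)/u
P(U) = -2 + U²
(-14/V(-12) + P(4))*((2 - 1*0)*7 - 68) = (-14/(-5 - 12 - 6/(-12)) + (-2 + 4²))*((2 - 1*0)*7 - 68) = (-14/(-5 - 12 - 6*(-1/12)) + (-2 + 16))*((2 + 0)*7 - 68) = (-14/(-5 - 12 + ½) + 14)*(2*7 - 68) = (-14/(-33/2) + 14)*(14 - 68) = (-14*(-2/33) + 14)*(-54) = (28/33 + 14)*(-54) = (490/33)*(-54) = -8820/11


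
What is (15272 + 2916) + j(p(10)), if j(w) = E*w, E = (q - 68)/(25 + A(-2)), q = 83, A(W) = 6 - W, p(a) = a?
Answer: 200118/11 ≈ 18193.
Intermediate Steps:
E = 5/11 (E = (83 - 68)/(25 + (6 - 1*(-2))) = 15/(25 + (6 + 2)) = 15/(25 + 8) = 15/33 = 15*(1/33) = 5/11 ≈ 0.45455)
j(w) = 5*w/11
(15272 + 2916) + j(p(10)) = (15272 + 2916) + (5/11)*10 = 18188 + 50/11 = 200118/11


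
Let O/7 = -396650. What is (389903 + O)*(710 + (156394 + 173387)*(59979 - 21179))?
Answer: -30538350065630970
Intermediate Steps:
O = -2776550 (O = 7*(-396650) = -2776550)
(389903 + O)*(710 + (156394 + 173387)*(59979 - 21179)) = (389903 - 2776550)*(710 + (156394 + 173387)*(59979 - 21179)) = -2386647*(710 + 329781*38800) = -2386647*(710 + 12795502800) = -2386647*12795503510 = -30538350065630970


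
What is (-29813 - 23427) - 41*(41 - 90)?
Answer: -51231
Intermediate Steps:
(-29813 - 23427) - 41*(41 - 90) = -53240 - 41*(-49) = -53240 + 2009 = -51231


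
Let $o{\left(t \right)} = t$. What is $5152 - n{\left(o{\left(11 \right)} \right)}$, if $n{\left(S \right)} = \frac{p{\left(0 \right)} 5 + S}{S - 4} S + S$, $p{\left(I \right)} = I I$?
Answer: $\frac{35866}{7} \approx 5123.7$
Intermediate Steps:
$p{\left(I \right)} = I^{2}$
$n{\left(S \right)} = S + \frac{S^{2}}{-4 + S}$ ($n{\left(S \right)} = \frac{0^{2} \cdot 5 + S}{S - 4} S + S = \frac{0 \cdot 5 + S}{-4 + S} S + S = \frac{0 + S}{-4 + S} S + S = \frac{S}{-4 + S} S + S = \frac{S^{2}}{-4 + S} + S = S + \frac{S^{2}}{-4 + S}$)
$5152 - n{\left(o{\left(11 \right)} \right)} = 5152 - 2 \cdot 11 \frac{1}{-4 + 11} \left(-2 + 11\right) = 5152 - 2 \cdot 11 \cdot \frac{1}{7} \cdot 9 = 5152 - \frac{198}{7} = \frac{35866}{7}$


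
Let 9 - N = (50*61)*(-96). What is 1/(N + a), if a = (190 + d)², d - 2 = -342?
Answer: 1/315309 ≈ 3.1715e-6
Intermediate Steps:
d = -340 (d = 2 - 342 = -340)
N = 292809 (N = 9 - 50*61*(-96) = 9 - 3050*(-96) = 9 - 1*(-292800) = 9 + 292800 = 292809)
a = 22500 (a = (190 - 340)² = (-150)² = 22500)
1/(N + a) = 1/(292809 + 22500) = 1/315309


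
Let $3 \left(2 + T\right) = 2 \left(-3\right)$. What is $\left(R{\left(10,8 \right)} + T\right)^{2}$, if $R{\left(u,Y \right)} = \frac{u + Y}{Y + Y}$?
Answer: $\frac{529}{64} \approx 8.2656$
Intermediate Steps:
$R{\left(u,Y \right)} = \frac{Y + u}{2 Y}$
$T = -4$ ($T = -2 + \frac{2 \left(-3\right)}{3} = -2 + \frac{1}{3} \left(-6\right) = -2 - 2 = -4$)
$\left(R{\left(10,8 \right)} + T\right)^{2} = \left(\frac{8 + 10}{2 \cdot 8} - 4\right)^{2} = \left(\frac{1}{2} \cdot \frac{1}{8} \cdot 18 - 4\right)^{2} = \left(\frac{9}{8} - 4\right)^{2} = \left(- \frac{23}{8}\right)^{2} = \frac{529}{64}$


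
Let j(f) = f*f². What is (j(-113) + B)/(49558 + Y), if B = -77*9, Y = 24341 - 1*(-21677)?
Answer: -721795/47788 ≈ -15.104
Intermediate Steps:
Y = 46018 (Y = 24341 + 21677 = 46018)
j(f) = f³
B = -693
(j(-113) + B)/(49558 + Y) = ((-113)³ - 693)/(49558 + 46018) = (-1442897 - 693)/95576 = -1443590*1/95576 = -721795/47788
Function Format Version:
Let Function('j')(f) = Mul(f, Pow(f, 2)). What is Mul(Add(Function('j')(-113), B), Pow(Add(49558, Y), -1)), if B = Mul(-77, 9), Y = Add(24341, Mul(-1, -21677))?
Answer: Rational(-721795, 47788) ≈ -15.104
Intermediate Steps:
Y = 46018 (Y = Add(24341, 21677) = 46018)
Function('j')(f) = Pow(f, 3)
B = -693
Mul(Add(Function('j')(-113), B), Pow(Add(49558, Y), -1)) = Mul(Add(Pow(-113, 3), -693), Pow(Add(49558, 46018), -1)) = Mul(Add(-1442897, -693), Pow(95576, -1)) = Mul(-1443590, Rational(1, 95576)) = Rational(-721795, 47788)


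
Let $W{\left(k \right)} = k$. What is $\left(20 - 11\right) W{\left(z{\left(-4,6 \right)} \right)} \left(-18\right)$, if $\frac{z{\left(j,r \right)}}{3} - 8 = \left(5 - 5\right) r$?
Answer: $-3888$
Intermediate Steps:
$z{\left(j,r \right)} = 24$ ($z{\left(j,r \right)} = 24 + 3 \left(5 - 5\right) r = 24 + 3 \cdot 0 r = 24 + 3 \cdot 0 = 24 + 0 = 24$)
$\left(20 - 11\right) W{\left(z{\left(-4,6 \right)} \right)} \left(-18\right) = \left(20 - 11\right) 24 \left(-18\right) = 9 \cdot 24 \left(-18\right) = 216 \left(-18\right) = -3888$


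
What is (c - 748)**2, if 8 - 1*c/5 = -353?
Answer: 1117249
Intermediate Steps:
c = 1805 (c = 40 - 5*(-353) = 40 + 1765 = 1805)
(c - 748)**2 = (1805 - 748)**2 = 1057**2 = 1117249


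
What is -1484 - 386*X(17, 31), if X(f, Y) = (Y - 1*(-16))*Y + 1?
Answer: -564272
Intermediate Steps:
X(f, Y) = 1 + Y*(16 + Y) (X(f, Y) = (Y + 16)*Y + 1 = (16 + Y)*Y + 1 = Y*(16 + Y) + 1 = 1 + Y*(16 + Y))
-1484 - 386*X(17, 31) = -1484 - 386*(1 + 31² + 16*31) = -1484 - 386*(1 + 961 + 496) = -1484 - 386*1458 = -1484 - 562788 = -564272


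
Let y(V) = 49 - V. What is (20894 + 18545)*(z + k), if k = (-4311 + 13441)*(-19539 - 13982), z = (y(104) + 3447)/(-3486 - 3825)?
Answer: -88245064067237258/7311 ≈ -1.2070e+13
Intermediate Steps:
z = -3392/7311 (z = ((49 - 1*104) + 3447)/(-3486 - 3825) = ((49 - 104) + 3447)/(-7311) = (-55 + 3447)*(-1/7311) = 3392*(-1/7311) = -3392/7311 ≈ -0.46396)
k = -306046730 (k = 9130*(-33521) = -306046730)
(20894 + 18545)*(z + k) = (20894 + 18545)*(-3392/7311 - 306046730) = 39439*(-2237507646422/7311) = -88245064067237258/7311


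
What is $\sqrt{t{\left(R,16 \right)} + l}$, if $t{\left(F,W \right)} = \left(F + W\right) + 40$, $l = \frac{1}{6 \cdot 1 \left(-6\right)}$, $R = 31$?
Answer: $\frac{\sqrt{3131}}{6} \approx 9.3259$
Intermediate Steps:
$l = - \frac{1}{36}$ ($l = \frac{1}{6 \left(-6\right)} = \frac{1}{-36} = - \frac{1}{36} \approx -0.027778$)
$t{\left(F,W \right)} = 40 + F + W$
$\sqrt{t{\left(R,16 \right)} + l} = \sqrt{\left(40 + 31 + 16\right) - \frac{1}{36}} = \sqrt{87 - \frac{1}{36}} = \sqrt{\frac{3131}{36}} = \frac{\sqrt{3131}}{6}$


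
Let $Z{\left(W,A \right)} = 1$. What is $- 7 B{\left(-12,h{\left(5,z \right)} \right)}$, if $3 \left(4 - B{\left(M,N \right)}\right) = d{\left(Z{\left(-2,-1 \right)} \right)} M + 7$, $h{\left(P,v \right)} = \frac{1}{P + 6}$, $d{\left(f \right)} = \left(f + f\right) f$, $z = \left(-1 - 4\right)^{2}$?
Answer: $- \frac{203}{3} \approx -67.667$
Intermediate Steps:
$z = 25$ ($z = \left(-5\right)^{2} = 25$)
$d{\left(f \right)} = 2 f^{2}$ ($d{\left(f \right)} = 2 f f = 2 f^{2}$)
$h{\left(P,v \right)} = \frac{1}{6 + P}$
$B{\left(M,N \right)} = \frac{5}{3} - \frac{2 M}{3}$ ($B{\left(M,N \right)} = 4 - \frac{2 \cdot 1^{2} M + 7}{3} = 4 - \frac{2 \cdot 1 M + 7}{3} = 4 - \frac{2 M + 7}{3} = 4 - \frac{7 + 2 M}{3} = 4 - \left(\frac{7}{3} + \frac{2 M}{3}\right) = \frac{5}{3} - \frac{2 M}{3}$)
$- 7 B{\left(-12,h{\left(5,z \right)} \right)} = - 7 \left(\frac{5}{3} - -8\right) = - 7 \left(\frac{5}{3} + 8\right) = \left(-7\right) \frac{29}{3} = - \frac{203}{3}$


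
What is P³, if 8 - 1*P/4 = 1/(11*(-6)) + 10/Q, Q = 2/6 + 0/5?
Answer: -24439494808/35937 ≈ -6.8007e+5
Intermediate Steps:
Q = ⅓ (Q = 2*(⅙) + 0*(⅕) = ⅓ + 0 = ⅓ ≈ 0.33333)
P = -2902/33 (P = 32 - 4*(1/(11*(-6)) + 10/(⅓)) = 32 - 4*((1/11)*(-⅙) + 10*3) = 32 - 4*(-1/66 + 30) = 32 - 4*1979/66 = 32 - 3958/33 = -2902/33 ≈ -87.939)
P³ = (-2902/33)³ = -24439494808/35937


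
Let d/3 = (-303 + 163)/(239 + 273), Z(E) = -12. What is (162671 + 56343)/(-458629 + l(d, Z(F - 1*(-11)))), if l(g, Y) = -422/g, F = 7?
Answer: -22996470/48102029 ≈ -0.47808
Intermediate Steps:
d = -105/128 (d = 3*((-303 + 163)/(239 + 273)) = 3*(-140/512) = 3*(-140*1/512) = 3*(-35/128) = -105/128 ≈ -0.82031)
(162671 + 56343)/(-458629 + l(d, Z(F - 1*(-11)))) = (162671 + 56343)/(-458629 - 422/(-105/128)) = 219014/(-458629 - 422*(-128/105)) = 219014/(-458629 + 54016/105) = 219014/(-48102029/105) = 219014*(-105/48102029) = -22996470/48102029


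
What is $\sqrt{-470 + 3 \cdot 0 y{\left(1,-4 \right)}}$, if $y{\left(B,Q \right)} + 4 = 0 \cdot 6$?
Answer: $i \sqrt{470} \approx 21.679 i$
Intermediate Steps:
$y{\left(B,Q \right)} = -4$ ($y{\left(B,Q \right)} = -4 + 0 \cdot 6 = -4 + 0 = -4$)
$\sqrt{-470 + 3 \cdot 0 y{\left(1,-4 \right)}} = \sqrt{-470 + 3 \cdot 0 \left(-4\right)} = \sqrt{-470 + 0 \left(-4\right)} = \sqrt{-470 + 0} = \sqrt{-470} = i \sqrt{470}$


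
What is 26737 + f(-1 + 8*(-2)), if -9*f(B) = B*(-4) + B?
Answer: 80194/3 ≈ 26731.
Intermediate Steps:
f(B) = B/3 (f(B) = -(B*(-4) + B)/9 = -(-4*B + B)/9 = -(-1)*B/3 = B/3)
26737 + f(-1 + 8*(-2)) = 26737 + (-1 + 8*(-2))/3 = 26737 + (-1 - 16)/3 = 26737 + (⅓)*(-17) = 26737 - 17/3 = 80194/3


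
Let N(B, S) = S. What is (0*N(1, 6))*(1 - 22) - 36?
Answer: -36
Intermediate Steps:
(0*N(1, 6))*(1 - 22) - 36 = (0*6)*(1 - 22) - 36 = 0*(-21) - 36 = 0 - 36 = -36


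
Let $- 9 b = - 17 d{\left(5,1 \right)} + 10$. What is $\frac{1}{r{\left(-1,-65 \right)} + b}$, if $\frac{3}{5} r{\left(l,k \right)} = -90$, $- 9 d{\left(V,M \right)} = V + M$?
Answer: $- \frac{27}{4114} \approx -0.006563$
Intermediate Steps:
$d{\left(V,M \right)} = - \frac{M}{9} - \frac{V}{9}$ ($d{\left(V,M \right)} = - \frac{V + M}{9} = - \frac{M + V}{9} = - \frac{M}{9} - \frac{V}{9}$)
$b = - \frac{64}{27}$ ($b = - \frac{- 17 \left(\left(- \frac{1}{9}\right) 1 - \frac{5}{9}\right) + 10}{9} = - \frac{- 17 \left(- \frac{1}{9} - \frac{5}{9}\right) + 10}{9} = - \frac{\left(-17\right) \left(- \frac{2}{3}\right) + 10}{9} = - \frac{\frac{34}{3} + 10}{9} = \left(- \frac{1}{9}\right) \frac{64}{3} = - \frac{64}{27} \approx -2.3704$)
$r{\left(l,k \right)} = -150$ ($r{\left(l,k \right)} = \frac{5}{3} \left(-90\right) = -150$)
$\frac{1}{r{\left(-1,-65 \right)} + b} = \frac{1}{-150 - \frac{64}{27}} = \frac{1}{- \frac{4114}{27}} = - \frac{27}{4114}$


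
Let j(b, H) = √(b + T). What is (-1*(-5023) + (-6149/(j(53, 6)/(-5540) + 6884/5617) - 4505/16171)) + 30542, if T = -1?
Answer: 179619074897143035734930/5880004367635056753 - 537394367050970*√13/363614146783443 ≈ 30542.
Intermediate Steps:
j(b, H) = √(-1 + b) (j(b, H) = √(b - 1) = √(-1 + b))
(-1*(-5023) + (-6149/(j(53, 6)/(-5540) + 6884/5617) - 4505/16171)) + 30542 = (-1*(-5023) + (-6149/(√(-1 + 53)/(-5540) + 6884/5617) - 4505/16171)) + 30542 = (5023 + (-6149/(√52*(-1/5540) + 6884*(1/5617)) - 4505*1/16171)) + 30542 = (5023 + (-6149/((2*√13)*(-1/5540) + 6884/5617) - 4505/16171)) + 30542 = (5023 + (-6149/(-√13/2770 + 6884/5617) - 4505/16171)) + 30542 = (5023 + (-6149/(6884/5617 - √13/2770) - 4505/16171)) + 30542 = (5023 + (-4505/16171 - 6149/(6884/5617 - √13/2770))) + 30542 = (81222428/16171 - 6149/(6884/5617 - √13/2770)) + 30542 = 575117110/16171 - 6149/(6884/5617 - √13/2770)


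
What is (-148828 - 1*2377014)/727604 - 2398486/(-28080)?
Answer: 209277795523/2553890040 ≈ 81.945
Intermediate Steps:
(-148828 - 1*2377014)/727604 - 2398486/(-28080) = (-148828 - 2377014)*(1/727604) - 2398486*(-1/28080) = -2525842*1/727604 + 1199243/14040 = -1262921/363802 + 1199243/14040 = 209277795523/2553890040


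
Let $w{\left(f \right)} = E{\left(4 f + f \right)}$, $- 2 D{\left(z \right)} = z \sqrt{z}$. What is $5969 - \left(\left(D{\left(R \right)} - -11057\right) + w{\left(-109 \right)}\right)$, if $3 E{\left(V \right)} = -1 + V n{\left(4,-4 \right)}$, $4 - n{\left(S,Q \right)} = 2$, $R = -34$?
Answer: $- \frac{14173}{3} - 17 i \sqrt{34} \approx -4724.3 - 99.126 i$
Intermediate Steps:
$n{\left(S,Q \right)} = 2$ ($n{\left(S,Q \right)} = 4 - 2 = 2$)
$D{\left(z \right)} = - \frac{z^{\frac{3}{2}}}{2}$ ($D{\left(z \right)} = - \frac{z \sqrt{z}}{2} = - \frac{z^{\frac{3}{2}}}{2}$)
$E{\left(V \right)} = - \frac{1}{3} + \frac{2 V}{3}$ ($E{\left(V \right)} = \frac{-1 + V 2}{3} = \frac{-1 + 2 V}{3} = - \frac{1}{3} + \frac{2 V}{3}$)
$w{\left(f \right)} = - \frac{1}{3} + \frac{10 f}{3}$ ($w{\left(f \right)} = - \frac{1}{3} + \frac{2 \left(4 f + f\right)}{3} = - \frac{1}{3} + \frac{2 \cdot 5 f}{3} = - \frac{1}{3} + \frac{10 f}{3}$)
$5969 - \left(\left(D{\left(R \right)} - -11057\right) + w{\left(-109 \right)}\right) = 5969 - \left(\left(- \frac{\left(-34\right)^{\frac{3}{2}}}{2} - -11057\right) + \left(- \frac{1}{3} + \frac{10}{3} \left(-109\right)\right)\right) = 5969 - \left(\left(- \frac{\left(-34\right) i \sqrt{34}}{2} + 11057\right) - \frac{1091}{3}\right) = 5969 - \left(\left(17 i \sqrt{34} + 11057\right) - \frac{1091}{3}\right) = 5969 - \left(\left(11057 + 17 i \sqrt{34}\right) - \frac{1091}{3}\right) = 5969 - \left(\frac{32080}{3} + 17 i \sqrt{34}\right) = - \frac{14173}{3} - 17 i \sqrt{34}$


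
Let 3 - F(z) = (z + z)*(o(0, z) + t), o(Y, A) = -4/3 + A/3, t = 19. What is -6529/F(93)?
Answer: 6529/9049 ≈ 0.72152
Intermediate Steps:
o(Y, A) = -4/3 + A/3 (o(Y, A) = -4*1/3 + A*(1/3) = -4/3 + A/3)
F(z) = 3 - 2*z*(53/3 + z/3) (F(z) = 3 - (z + z)*((-4/3 + z/3) + 19) = 3 - 2*z*(53/3 + z/3))
-6529/F(93) = -6529/(3 - 106/3*93 - 2/3*93**2) = -6529/(3 - 3286 - 2/3*8649) = -6529/(3 - 3286 - 5766) = -6529/(-9049) = -6529*(-1/9049) = 6529/9049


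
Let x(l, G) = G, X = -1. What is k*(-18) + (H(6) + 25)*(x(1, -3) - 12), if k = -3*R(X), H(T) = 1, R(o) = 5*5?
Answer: 960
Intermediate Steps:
R(o) = 25
k = -75 (k = -3*25 = -75)
k*(-18) + (H(6) + 25)*(x(1, -3) - 12) = -75*(-18) + (1 + 25)*(-3 - 12) = 1350 + 26*(-15) = 1350 - 390 = 960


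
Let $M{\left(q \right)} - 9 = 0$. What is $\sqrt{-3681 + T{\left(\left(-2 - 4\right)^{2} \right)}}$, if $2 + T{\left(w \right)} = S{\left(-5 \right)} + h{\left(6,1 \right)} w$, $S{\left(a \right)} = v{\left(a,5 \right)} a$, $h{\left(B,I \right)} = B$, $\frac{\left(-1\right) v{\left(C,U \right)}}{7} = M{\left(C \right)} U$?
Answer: $2 i \sqrt{473} \approx 43.497 i$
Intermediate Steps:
$M{\left(q \right)} = 9$ ($M{\left(q \right)} = 9 + 0 = 9$)
$v{\left(C,U \right)} = - 63 U$ ($v{\left(C,U \right)} = - 7 \cdot 9 U = - 63 U$)
$S{\left(a \right)} = - 315 a$ ($S{\left(a \right)} = \left(-63\right) 5 a = - 315 a$)
$T{\left(w \right)} = 1573 + 6 w$ ($T{\left(w \right)} = -2 + \left(\left(-315\right) \left(-5\right) + 6 w\right) = -2 + \left(1575 + 6 w\right) = 1573 + 6 w$)
$\sqrt{-3681 + T{\left(\left(-2 - 4\right)^{2} \right)}} = \sqrt{-3681 + \left(1573 + 6 \left(-2 - 4\right)^{2}\right)} = \sqrt{-3681 + \left(1573 + 6 \left(-6\right)^{2}\right)} = \sqrt{-3681 + \left(1573 + 6 \cdot 36\right)} = \sqrt{-3681 + \left(1573 + 216\right)} = \sqrt{-3681 + 1789} = \sqrt{-1892} = 2 i \sqrt{473}$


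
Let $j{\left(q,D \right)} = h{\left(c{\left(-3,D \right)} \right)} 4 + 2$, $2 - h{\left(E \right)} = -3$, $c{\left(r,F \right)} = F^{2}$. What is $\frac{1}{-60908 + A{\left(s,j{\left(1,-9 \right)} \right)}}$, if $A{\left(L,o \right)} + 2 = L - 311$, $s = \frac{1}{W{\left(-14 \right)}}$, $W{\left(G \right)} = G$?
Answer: $- \frac{14}{857095} \approx -1.6334 \cdot 10^{-5}$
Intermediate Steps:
$h{\left(E \right)} = 5$ ($h{\left(E \right)} = 2 - -3 = 2 + 3 = 5$)
$s = - \frac{1}{14}$ ($s = \frac{1}{-14} = - \frac{1}{14} \approx -0.071429$)
$j{\left(q,D \right)} = 22$ ($j{\left(q,D \right)} = 5 \cdot 4 + 2 = 20 + 2 = 22$)
$A{\left(L,o \right)} = -313 + L$ ($A{\left(L,o \right)} = -2 + \left(L - 311\right) = -2 + \left(-311 + L\right) = -313 + L$)
$\frac{1}{-60908 + A{\left(s,j{\left(1,-9 \right)} \right)}} = \frac{1}{-60908 - \frac{4383}{14}} = \frac{1}{- \frac{857095}{14}} = - \frac{14}{857095}$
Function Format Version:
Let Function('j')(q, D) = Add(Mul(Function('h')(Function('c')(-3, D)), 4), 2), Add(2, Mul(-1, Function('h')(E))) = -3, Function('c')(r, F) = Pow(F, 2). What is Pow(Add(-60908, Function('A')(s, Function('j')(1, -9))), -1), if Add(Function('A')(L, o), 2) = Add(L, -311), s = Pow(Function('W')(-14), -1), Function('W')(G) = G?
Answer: Rational(-14, 857095) ≈ -1.6334e-5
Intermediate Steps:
Function('h')(E) = 5 (Function('h')(E) = Add(2, Mul(-1, -3)) = Add(2, 3) = 5)
s = Rational(-1, 14) (s = Pow(-14, -1) = Rational(-1, 14) ≈ -0.071429)
Function('j')(q, D) = 22 (Function('j')(q, D) = Add(Mul(5, 4), 2) = Add(20, 2) = 22)
Function('A')(L, o) = Add(-313, L) (Function('A')(L, o) = Add(-2, Add(L, -311)) = Add(-2, Add(-311, L)) = Add(-313, L))
Pow(Add(-60908, Function('A')(s, Function('j')(1, -9))), -1) = Pow(Add(-60908, Add(-313, Rational(-1, 14))), -1) = Pow(Add(-60908, Rational(-4383, 14)), -1) = Pow(Rational(-857095, 14), -1) = Rational(-14, 857095)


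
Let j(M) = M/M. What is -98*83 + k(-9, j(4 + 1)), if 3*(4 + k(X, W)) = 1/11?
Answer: -268553/33 ≈ -8138.0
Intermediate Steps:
j(M) = 1
k(X, W) = -131/33 (k(X, W) = -4 + (⅓)/11 = -4 + (⅓)*(1/11) = -4 + 1/33 = -131/33)
-98*83 + k(-9, j(4 + 1)) = -98*83 - 131/33 = -8134 - 131/33 = -268553/33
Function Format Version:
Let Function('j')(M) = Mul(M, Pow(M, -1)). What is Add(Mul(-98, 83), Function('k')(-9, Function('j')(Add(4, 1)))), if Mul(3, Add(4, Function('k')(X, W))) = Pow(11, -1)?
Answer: Rational(-268553, 33) ≈ -8138.0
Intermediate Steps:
Function('j')(M) = 1
Function('k')(X, W) = Rational(-131, 33) (Function('k')(X, W) = Add(-4, Mul(Rational(1, 3), Pow(11, -1))) = Add(-4, Mul(Rational(1, 3), Rational(1, 11))) = Add(-4, Rational(1, 33)) = Rational(-131, 33))
Add(Mul(-98, 83), Function('k')(-9, Function('j')(Add(4, 1)))) = Add(Mul(-98, 83), Rational(-131, 33)) = Add(-8134, Rational(-131, 33)) = Rational(-268553, 33)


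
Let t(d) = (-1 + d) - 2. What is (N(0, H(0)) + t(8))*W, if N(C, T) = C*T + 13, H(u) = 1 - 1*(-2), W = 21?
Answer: 378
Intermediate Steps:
H(u) = 3 (H(u) = 1 + 2 = 3)
t(d) = -3 + d
N(C, T) = 13 + C*T
(N(0, H(0)) + t(8))*W = ((13 + 0*3) + (-3 + 8))*21 = ((13 + 0) + 5)*21 = (13 + 5)*21 = 18*21 = 378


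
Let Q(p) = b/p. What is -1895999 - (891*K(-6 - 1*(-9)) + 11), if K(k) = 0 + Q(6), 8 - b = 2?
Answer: -1896901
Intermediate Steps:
b = 6 (b = 8 - 1*2 = 8 - 2 = 6)
Q(p) = 6/p
K(k) = 1 (K(k) = 0 + 6/6 = 0 + 6*(1/6) = 0 + 1 = 1)
-1895999 - (891*K(-6 - 1*(-9)) + 11) = -1895999 - (891*1 + 11) = -1895999 - (891 + 11) = -1895999 - 1*902 = -1895999 - 902 = -1896901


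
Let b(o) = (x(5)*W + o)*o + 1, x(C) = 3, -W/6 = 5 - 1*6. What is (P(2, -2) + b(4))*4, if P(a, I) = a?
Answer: 364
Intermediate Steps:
W = 6 (W = -6*(5 - 1*6) = -6*(5 - 6) = -6*(-1) = 6)
b(o) = 1 + o*(18 + o) (b(o) = (3*6 + o)*o + 1 = (18 + o)*o + 1 = o*(18 + o) + 1 = 1 + o*(18 + o))
(P(2, -2) + b(4))*4 = (2 + (1 + 4² + 18*4))*4 = (2 + (1 + 16 + 72))*4 = (2 + 89)*4 = 91*4 = 364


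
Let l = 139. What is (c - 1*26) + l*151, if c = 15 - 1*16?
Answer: 20962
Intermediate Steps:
c = -1 (c = 15 - 16 = -1)
(c - 1*26) + l*151 = (-1 - 1*26) + 139*151 = (-1 - 26) + 20989 = -27 + 20989 = 20962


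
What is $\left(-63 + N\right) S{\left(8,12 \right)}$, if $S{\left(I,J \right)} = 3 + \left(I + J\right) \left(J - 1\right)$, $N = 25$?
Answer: $-8474$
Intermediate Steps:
$S{\left(I,J \right)} = 3 + \left(-1 + J\right) \left(I + J\right)$ ($S{\left(I,J \right)} = 3 + \left(I + J\right) \left(-1 + J\right) = 3 + \left(-1 + J\right) \left(I + J\right)$)
$\left(-63 + N\right) S{\left(8,12 \right)} = \left(-63 + 25\right) \left(3 + 12^{2} - 8 - 12 + 8 \cdot 12\right) = - 38 \left(3 + 144 - 8 - 12 + 96\right) = \left(-38\right) 223 = -8474$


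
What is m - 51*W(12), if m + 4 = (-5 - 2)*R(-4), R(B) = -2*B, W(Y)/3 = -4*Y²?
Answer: 88068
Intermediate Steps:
W(Y) = -12*Y² (W(Y) = 3*(-4*Y²) = -12*Y²)
m = -60 (m = -4 + (-5 - 2)*(-2*(-4)) = -4 - 7*8 = -4 - 56 = -60)
m - 51*W(12) = -60 - (-612)*12² = -60 - (-612)*144 = -60 - 51*(-1728) = -60 + 88128 = 88068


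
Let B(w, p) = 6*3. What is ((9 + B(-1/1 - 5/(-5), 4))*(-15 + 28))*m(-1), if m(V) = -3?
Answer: -1053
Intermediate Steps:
B(w, p) = 18
((9 + B(-1/1 - 5/(-5), 4))*(-15 + 28))*m(-1) = ((9 + 18)*(-15 + 28))*(-3) = (27*13)*(-3) = 351*(-3) = -1053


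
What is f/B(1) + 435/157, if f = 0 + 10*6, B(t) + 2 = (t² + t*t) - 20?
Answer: -36/157 ≈ -0.22930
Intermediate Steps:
B(t) = -22 + 2*t² (B(t) = -2 + ((t² + t*t) - 20) = -2 + ((t² + t²) - 20) = -2 + (2*t² - 20) = -2 + (-20 + 2*t²) = -22 + 2*t²)
f = 60 (f = 0 + 60 = 60)
f/B(1) + 435/157 = 60/(-22 + 2*1²) + 435/157 = 60/(-22 + 2*1) + 435*(1/157) = 60/(-22 + 2) + 435/157 = 60/(-20) + 435/157 = 60*(-1/20) + 435/157 = -3 + 435/157 = -36/157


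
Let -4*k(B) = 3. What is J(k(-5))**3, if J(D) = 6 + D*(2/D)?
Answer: 512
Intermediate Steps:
k(B) = -3/4 (k(B) = -1/4*3 = -3/4)
J(D) = 8 (J(D) = 6 + 2 = 8)
J(k(-5))**3 = 8**3 = 512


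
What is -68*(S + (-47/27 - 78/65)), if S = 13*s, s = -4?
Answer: 504356/135 ≈ 3736.0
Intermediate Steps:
S = -52 (S = 13*(-4) = -52)
-68*(S + (-47/27 - 78/65)) = -68*(-52 + (-47/27 - 78/65)) = -68*(-52 + (-47*1/27 - 78*1/65)) = -68*(-52 + (-47/27 - 6/5)) = -68*(-52 - 397/135) = -68*(-7417/135) = 504356/135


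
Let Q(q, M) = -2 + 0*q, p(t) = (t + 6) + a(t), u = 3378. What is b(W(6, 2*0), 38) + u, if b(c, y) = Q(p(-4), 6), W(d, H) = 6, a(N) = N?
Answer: 3376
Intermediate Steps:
p(t) = 6 + 2*t (p(t) = (t + 6) + t = (6 + t) + t = 6 + 2*t)
Q(q, M) = -2 (Q(q, M) = -2 + 0 = -2)
b(c, y) = -2
b(W(6, 2*0), 38) + u = -2 + 3378 = 3376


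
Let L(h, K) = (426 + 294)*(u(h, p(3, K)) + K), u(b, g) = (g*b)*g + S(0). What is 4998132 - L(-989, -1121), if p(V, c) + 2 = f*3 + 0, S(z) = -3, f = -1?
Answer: 23609412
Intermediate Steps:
p(V, c) = -5 (p(V, c) = -2 + (-1*3 + 0) = -2 + (-3 + 0) = -2 - 3 = -5)
u(b, g) = -3 + b*g² (u(b, g) = (g*b)*g - 3 = (b*g)*g - 3 = b*g² - 3 = -3 + b*g²)
L(h, K) = -2160 + 720*K + 18000*h (L(h, K) = (426 + 294)*((-3 + h*(-5)²) + K) = 720*((-3 + h*25) + K) = 720*((-3 + 25*h) + K) = 720*(-3 + K + 25*h) = -2160 + 720*K + 18000*h)
4998132 - L(-989, -1121) = 4998132 - (-2160 + 720*(-1121) + 18000*(-989)) = 4998132 - (-2160 - 807120 - 17802000) = 4998132 - 1*(-18611280) = 4998132 + 18611280 = 23609412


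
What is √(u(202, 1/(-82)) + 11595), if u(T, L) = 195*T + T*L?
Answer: 2*√21425411/41 ≈ 225.79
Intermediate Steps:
u(T, L) = 195*T + L*T
√(u(202, 1/(-82)) + 11595) = √(202*(195 + 1/(-82)) + 11595) = √(202*(195 - 1/82) + 11595) = √(202*(15989/82) + 11595) = √(1614889/41 + 11595) = √(2090284/41) = 2*√21425411/41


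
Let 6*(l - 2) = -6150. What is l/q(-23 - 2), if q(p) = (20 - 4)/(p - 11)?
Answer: 9207/4 ≈ 2301.8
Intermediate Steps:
l = -1023 (l = 2 + (1/6)*(-6150) = 2 - 1025 = -1023)
q(p) = 16/(-11 + p)
l/q(-23 - 2) = -1023/(16/(-11 + (-23 - 2))) = -1023/(16/(-11 - 25)) = -1023/(16/(-36)) = -1023/(16*(-1/36)) = -1023/(-4/9) = -1023*(-9/4) = 9207/4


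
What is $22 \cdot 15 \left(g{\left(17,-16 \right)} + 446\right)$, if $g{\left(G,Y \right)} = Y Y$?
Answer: $231660$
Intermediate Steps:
$g{\left(G,Y \right)} = Y^{2}$
$22 \cdot 15 \left(g{\left(17,-16 \right)} + 446\right) = 22 \cdot 15 \left(\left(-16\right)^{2} + 446\right) = 330 \left(256 + 446\right) = 330 \cdot 702 = 231660$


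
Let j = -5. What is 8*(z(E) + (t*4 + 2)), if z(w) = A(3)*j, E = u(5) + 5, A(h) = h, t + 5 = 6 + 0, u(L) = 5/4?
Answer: -72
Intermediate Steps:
u(L) = 5/4 (u(L) = 5*(¼) = 5/4)
t = 1 (t = -5 + (6 + 0) = -5 + 6 = 1)
E = 25/4 (E = 5/4 + 5 = 25/4 ≈ 6.2500)
z(w) = -15 (z(w) = 3*(-5) = -15)
8*(z(E) + (t*4 + 2)) = 8*(-15 + (1*4 + 2)) = 8*(-15 + (4 + 2)) = 8*(-15 + 6) = 8*(-9) = -72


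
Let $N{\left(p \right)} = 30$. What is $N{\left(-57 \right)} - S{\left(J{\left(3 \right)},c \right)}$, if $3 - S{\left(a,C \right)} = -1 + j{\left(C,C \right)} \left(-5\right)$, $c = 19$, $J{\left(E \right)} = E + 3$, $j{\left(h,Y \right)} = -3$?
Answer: $41$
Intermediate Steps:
$J{\left(E \right)} = 3 + E$
$S{\left(a,C \right)} = -11$ ($S{\left(a,C \right)} = 3 - \left(-1 - -15\right) = 3 - \left(-1 + 15\right) = 3 - 14 = -11$)
$N{\left(-57 \right)} - S{\left(J{\left(3 \right)},c \right)} = 30 - -11 = 30 + 11 = 41$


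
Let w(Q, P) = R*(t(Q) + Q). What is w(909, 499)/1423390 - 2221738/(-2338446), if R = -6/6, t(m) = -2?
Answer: 1580139340649/1664260325970 ≈ 0.94945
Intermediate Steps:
R = -1 (R = -6*⅙ = -1)
w(Q, P) = 2 - Q (w(Q, P) = -(-2 + Q) = 2 - Q)
w(909, 499)/1423390 - 2221738/(-2338446) = (2 - 1*909)/1423390 - 2221738/(-2338446) = (2 - 909)*(1/1423390) - 2221738*(-1/2338446) = -907*1/1423390 + 1110869/1169223 = -907/1423390 + 1110869/1169223 = 1580139340649/1664260325970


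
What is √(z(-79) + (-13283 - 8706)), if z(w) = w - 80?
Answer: 14*I*√113 ≈ 148.82*I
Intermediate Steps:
z(w) = -80 + w
√(z(-79) + (-13283 - 8706)) = √((-80 - 79) + (-13283 - 8706)) = √(-159 - 21989) = √(-22148) = 14*I*√113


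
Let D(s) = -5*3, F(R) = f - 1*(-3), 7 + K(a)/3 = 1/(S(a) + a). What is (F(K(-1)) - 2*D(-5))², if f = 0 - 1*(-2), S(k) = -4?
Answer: 1225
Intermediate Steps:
f = 2 (f = 0 + 2 = 2)
K(a) = -21 + 3/(-4 + a)
F(R) = 5 (F(R) = 2 - 1*(-3) = 2 + 3 = 5)
D(s) = -15
(F(K(-1)) - 2*D(-5))² = (5 - 2*(-15))² = (5 + 30)² = 35² = 1225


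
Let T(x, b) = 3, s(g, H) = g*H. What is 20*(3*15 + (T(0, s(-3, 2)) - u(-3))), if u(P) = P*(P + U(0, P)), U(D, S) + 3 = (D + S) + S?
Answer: 240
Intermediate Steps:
U(D, S) = -3 + D + 2*S (U(D, S) = -3 + ((D + S) + S) = -3 + (D + 2*S) = -3 + D + 2*S)
s(g, H) = H*g
u(P) = P*(-3 + 3*P) (u(P) = P*(P + (-3 + 0 + 2*P)) = P*(P + (-3 + 2*P)) = P*(-3 + 3*P))
20*(3*15 + (T(0, s(-3, 2)) - u(-3))) = 20*(3*15 + (3 - 3*(-3)*(-1 - 3))) = 20*(45 + (3 - 3*(-3)*(-4))) = 20*(45 + (3 - 1*36)) = 20*(45 + (3 - 36)) = 20*(45 - 33) = 20*12 = 240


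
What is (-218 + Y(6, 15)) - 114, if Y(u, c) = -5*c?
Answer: -407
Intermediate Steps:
(-218 + Y(6, 15)) - 114 = (-218 - 5*15) - 114 = (-218 - 75) - 114 = -293 - 114 = -407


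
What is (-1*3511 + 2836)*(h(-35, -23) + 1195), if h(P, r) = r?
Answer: -791100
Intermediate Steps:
(-1*3511 + 2836)*(h(-35, -23) + 1195) = (-1*3511 + 2836)*(-23 + 1195) = (-3511 + 2836)*1172 = -675*1172 = -791100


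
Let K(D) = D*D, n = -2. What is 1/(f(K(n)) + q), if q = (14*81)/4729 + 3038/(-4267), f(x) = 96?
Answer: 20178643/1927621804 ≈ 0.010468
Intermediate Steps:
K(D) = D²
q = -9527924/20178643 (q = 1134*(1/4729) + 3038*(-1/4267) = 1134/4729 - 3038/4267 = -9527924/20178643 ≈ -0.47218)
1/(f(K(n)) + q) = 1/(96 - 9527924/20178643) = 1/(1927621804/20178643) = 20178643/1927621804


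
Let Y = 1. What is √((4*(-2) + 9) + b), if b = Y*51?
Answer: 2*√13 ≈ 7.2111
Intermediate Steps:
b = 51 (b = 1*51 = 51)
√((4*(-2) + 9) + b) = √((4*(-2) + 9) + 51) = √((-8 + 9) + 51) = √(1 + 51) = √52 = 2*√13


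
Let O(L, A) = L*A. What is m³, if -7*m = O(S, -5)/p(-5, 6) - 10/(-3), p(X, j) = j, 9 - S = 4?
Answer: 125/74088 ≈ 0.0016872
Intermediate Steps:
S = 5 (S = 9 - 1*4 = 9 - 4 = 5)
O(L, A) = A*L
m = 5/42 (m = -(-5*5/6 - 10/(-3))/7 = -(-25*⅙ - 10*(-⅓))/7 = -(-25/6 + 10/3)/7 = -⅐*(-⅚) = 5/42 ≈ 0.11905)
m³ = (5/42)³ = 125/74088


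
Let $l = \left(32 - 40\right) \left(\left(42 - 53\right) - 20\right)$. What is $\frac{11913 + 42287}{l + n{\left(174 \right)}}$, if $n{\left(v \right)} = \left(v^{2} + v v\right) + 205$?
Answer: $\frac{10840}{12201} \approx 0.88845$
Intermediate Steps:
$n{\left(v \right)} = 205 + 2 v^{2}$ ($n{\left(v \right)} = \left(v^{2} + v^{2}\right) + 205 = 2 v^{2} + 205 = 205 + 2 v^{2}$)
$l = 248$ ($l = \left(32 - 40\right) \left(\left(42 - 53\right) - 20\right) = - 8 \left(-11 - 20\right) = \left(-8\right) \left(-31\right) = 248$)
$\frac{11913 + 42287}{l + n{\left(174 \right)}} = \frac{11913 + 42287}{248 + \left(205 + 2 \cdot 174^{2}\right)} = \frac{54200}{248 + \left(205 + 2 \cdot 30276\right)} = \frac{54200}{248 + \left(205 + 60552\right)} = \frac{54200}{248 + 60757} = \frac{54200}{61005} = 54200 \cdot \frac{1}{61005} = \frac{10840}{12201}$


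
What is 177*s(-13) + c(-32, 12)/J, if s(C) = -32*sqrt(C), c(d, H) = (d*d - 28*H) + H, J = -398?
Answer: -350/199 - 5664*I*sqrt(13) ≈ -1.7588 - 20422.0*I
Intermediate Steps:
c(d, H) = d**2 - 27*H (c(d, H) = (d**2 - 28*H) + H = d**2 - 27*H)
177*s(-13) + c(-32, 12)/J = 177*(-32*I*sqrt(13)) + ((-32)**2 - 27*12)/(-398) = 177*(-32*I*sqrt(13)) + (1024 - 324)*(-1/398) = 177*(-32*I*sqrt(13)) + 700*(-1/398) = -5664*I*sqrt(13) - 350/199 = -350/199 - 5664*I*sqrt(13)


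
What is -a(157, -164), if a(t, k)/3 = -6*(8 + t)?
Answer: 2970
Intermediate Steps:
a(t, k) = -144 - 18*t (a(t, k) = 3*(-6*(8 + t)) = 3*(-48 - 6*t) = -144 - 18*t)
-a(157, -164) = -(-144 - 18*157) = -(-144 - 2826) = -1*(-2970) = 2970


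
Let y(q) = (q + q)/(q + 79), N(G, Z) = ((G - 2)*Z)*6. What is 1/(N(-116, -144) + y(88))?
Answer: 167/17026160 ≈ 9.8084e-6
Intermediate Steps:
N(G, Z) = 6*Z*(-2 + G) (N(G, Z) = ((-2 + G)*Z)*6 = (Z*(-2 + G))*6 = 6*Z*(-2 + G))
y(q) = 2*q/(79 + q) (y(q) = (2*q)/(79 + q) = 2*q/(79 + q))
1/(N(-116, -144) + y(88)) = 1/(6*(-144)*(-2 - 116) + 2*88/(79 + 88)) = 1/(6*(-144)*(-118) + 2*88/167) = 1/(101952 + 2*88*(1/167)) = 1/(101952 + 176/167) = 1/(17026160/167) = 167/17026160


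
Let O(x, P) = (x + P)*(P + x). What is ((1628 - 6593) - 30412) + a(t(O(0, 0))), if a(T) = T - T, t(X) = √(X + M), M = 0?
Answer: -35377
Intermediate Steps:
O(x, P) = (P + x)² (O(x, P) = (P + x)*(P + x) = (P + x)²)
t(X) = √X (t(X) = √(X + 0) = √X)
a(T) = 0
((1628 - 6593) - 30412) + a(t(O(0, 0))) = ((1628 - 6593) - 30412) + 0 = (-4965 - 30412) + 0 = -35377 + 0 = -35377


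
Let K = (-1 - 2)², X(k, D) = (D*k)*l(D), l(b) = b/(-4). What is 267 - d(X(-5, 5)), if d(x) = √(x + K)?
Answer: 267 - √161/2 ≈ 260.66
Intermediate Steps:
l(b) = -b/4 (l(b) = b*(-¼) = -b/4)
X(k, D) = -k*D²/4 (X(k, D) = (D*k)*(-D/4) = -k*D²/4)
K = 9 (K = (-3)² = 9)
d(x) = √(9 + x) (d(x) = √(x + 9) = √(9 + x))
267 - d(X(-5, 5)) = 267 - √(9 - ¼*(-5)*5²) = 267 - √(9 - ¼*(-5)*25) = 267 - √(9 + 125/4) = 267 - √(161/4) = 267 - √161/2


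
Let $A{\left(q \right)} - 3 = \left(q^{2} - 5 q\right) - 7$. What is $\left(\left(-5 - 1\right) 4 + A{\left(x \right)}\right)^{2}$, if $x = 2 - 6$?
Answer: $64$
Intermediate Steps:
$x = -4$
$A{\left(q \right)} = -4 + q^{2} - 5 q$ ($A{\left(q \right)} = 3 - \left(7 - q^{2} + 5 q\right) = -4 + q^{2} - 5 q$)
$\left(\left(-5 - 1\right) 4 + A{\left(x \right)}\right)^{2} = \left(\left(-5 - 1\right) 4 - \left(-16 - 16\right)\right)^{2} = \left(\left(-6\right) 4 + \left(-4 + 16 + 20\right)\right)^{2} = \left(-24 + 32\right)^{2} = 8^{2} = 64$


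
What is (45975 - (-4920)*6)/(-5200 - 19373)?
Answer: -25165/8191 ≈ -3.0723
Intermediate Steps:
(45975 - (-4920)*6)/(-5200 - 19373) = (45975 - 123*(-240))/(-24573) = (45975 + 29520)*(-1/24573) = 75495*(-1/24573) = -25165/8191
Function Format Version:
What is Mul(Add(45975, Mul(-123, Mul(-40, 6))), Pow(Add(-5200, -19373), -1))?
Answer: Rational(-25165, 8191) ≈ -3.0723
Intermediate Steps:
Mul(Add(45975, Mul(-123, Mul(-40, 6))), Pow(Add(-5200, -19373), -1)) = Mul(Add(45975, Mul(-123, -240)), Pow(-24573, -1)) = Mul(Add(45975, 29520), Rational(-1, 24573)) = Mul(75495, Rational(-1, 24573)) = Rational(-25165, 8191)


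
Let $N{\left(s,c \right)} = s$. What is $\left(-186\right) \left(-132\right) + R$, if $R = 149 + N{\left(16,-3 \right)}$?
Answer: $24717$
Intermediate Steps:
$R = 165$ ($R = 149 + 16 = 165$)
$\left(-186\right) \left(-132\right) + R = \left(-186\right) \left(-132\right) + 165 = 24552 + 165 = 24717$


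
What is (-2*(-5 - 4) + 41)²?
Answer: 3481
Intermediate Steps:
(-2*(-5 - 4) + 41)² = (-2*(-9) + 41)² = (18 + 41)² = 59² = 3481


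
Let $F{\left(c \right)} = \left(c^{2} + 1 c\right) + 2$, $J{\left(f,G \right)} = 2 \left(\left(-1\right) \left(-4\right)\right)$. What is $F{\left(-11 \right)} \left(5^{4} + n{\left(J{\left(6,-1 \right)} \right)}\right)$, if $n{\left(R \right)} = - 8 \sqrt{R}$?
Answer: $70000 - 1792 \sqrt{2} \approx 67466.0$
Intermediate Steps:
$J{\left(f,G \right)} = 8$ ($J{\left(f,G \right)} = 2 \cdot 4 = 8$)
$F{\left(c \right)} = 2 + c + c^{2}$ ($F{\left(c \right)} = \left(c^{2} + c\right) + 2 = \left(c + c^{2}\right) + 2 = 2 + c + c^{2}$)
$F{\left(-11 \right)} \left(5^{4} + n{\left(J{\left(6,-1 \right)} \right)}\right) = \left(2 - 11 + \left(-11\right)^{2}\right) \left(5^{4} - 8 \sqrt{8}\right) = \left(2 - 11 + 121\right) \left(625 - 8 \cdot 2 \sqrt{2}\right) = 112 \left(625 - 16 \sqrt{2}\right) = 70000 - 1792 \sqrt{2}$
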